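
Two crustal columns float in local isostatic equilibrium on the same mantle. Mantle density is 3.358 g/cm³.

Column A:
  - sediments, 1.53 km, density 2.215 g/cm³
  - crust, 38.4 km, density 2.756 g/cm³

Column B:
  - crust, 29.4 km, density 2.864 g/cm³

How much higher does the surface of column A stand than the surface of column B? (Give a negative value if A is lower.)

3.08 km

For any compensation level in the mantle, the mantle terms cancel and isostasy reduces to e = (Σt_A − Σt_B) − (Σ(ρt)_A − Σ(ρt)_B) / ρ_m.
Σt_A = 39.93 km; Σt_B = 29.4 km; Σ(ρt)_A = 109.21935; Σ(ρt)_B = 84.2016 (in km·g/cm³).
e = (39.93 − 29.4) − (109.21935 − 84.2016) / 3.358 = 3.08 km.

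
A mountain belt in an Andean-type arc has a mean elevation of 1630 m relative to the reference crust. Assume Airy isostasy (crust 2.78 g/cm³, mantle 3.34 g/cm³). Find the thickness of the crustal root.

8090 m

Balancing pressure at the compensation depth: the weight of the topography is balanced by the buoyancy of the root, ρ_c h = (ρ_m − ρ_c) r.
r = h · ρ_c / (ρ_m − ρ_c) = 1630 m × 2.78 / (3.34 − 2.78) = 8090 m.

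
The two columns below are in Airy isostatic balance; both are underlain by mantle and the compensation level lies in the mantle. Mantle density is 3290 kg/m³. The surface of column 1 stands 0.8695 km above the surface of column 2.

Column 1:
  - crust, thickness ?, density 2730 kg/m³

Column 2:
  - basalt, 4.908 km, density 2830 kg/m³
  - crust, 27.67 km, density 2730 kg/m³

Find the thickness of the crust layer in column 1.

Take the compensation level at the base of the deeper column (depth z_c below the surface of column 1) and equate Σ ρ_i t_i down to z_c; mantle fills any gap and the z_c terms cancel.
Column 1: x×2730 + (z_c − 0 − x)×3290
Column 2: 0.8695×0 + 4.908×2830 + 27.67×2730 + (z_c − 0.8695 − 32.578)×3290
The z_c×3290 term appears on both sides and cancels. Collect the known terms of each column as K = Σ(ρt)_known − 3290 × (depth of known layers): K_1 = 0 − 3290×0 = 0; K_2 = 89428.74 − 3290×(0.8695 + 32.578) = −20613.535.
Balance: K_1 − x×(3290 − 2730) = K_2, so x = (K_1 − K_2)/(3290 − 2730) = 20613.5/560 = 36.8 km.

36.8 km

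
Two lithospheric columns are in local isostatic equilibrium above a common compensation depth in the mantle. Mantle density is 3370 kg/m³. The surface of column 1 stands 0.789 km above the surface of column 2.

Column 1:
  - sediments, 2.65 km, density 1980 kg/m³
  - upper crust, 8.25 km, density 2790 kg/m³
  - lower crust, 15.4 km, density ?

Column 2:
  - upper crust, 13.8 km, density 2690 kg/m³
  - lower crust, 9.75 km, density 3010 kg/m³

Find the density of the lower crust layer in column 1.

Take the compensation level at the base of the deeper column (depth z_c below the surface of column 1) and equate Σ ρ_i t_i down to z_c; mantle fills any gap and the z_c terms cancel.
Column 1: 2.65×1980 + 8.25×2790 + 15.4×ρ + (z_c − 26.3)×3370
Column 2: 0.789×0 + 13.8×2690 + 9.75×3010 + (z_c − 0.789 − 23.55)×3370
The z_c×3370 term appears on both sides and cancels. Collect the known terms of each column as K = Σ(ρt)_known − 3370 × (depth of known layers): K_1 = 28264.5 − 3370×26.3 = −60366.5; K_2 = 66469.5 − 3370×(0.789 + 23.55) = −15552.93.
Balance: K_1 + 15.4×ρ = K_2, so ρ = (K_2 − K_1)/15.4 = 44813.6/15.4 = 2910 kg/m³.

2910 kg/m³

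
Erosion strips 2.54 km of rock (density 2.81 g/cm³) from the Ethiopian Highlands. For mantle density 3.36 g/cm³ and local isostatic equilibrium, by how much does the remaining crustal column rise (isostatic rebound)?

2.12 km

Unloading: uplift u = e ρ_c/ρ_m = 2.54 km × 2.81/3.36 = 2.12 km.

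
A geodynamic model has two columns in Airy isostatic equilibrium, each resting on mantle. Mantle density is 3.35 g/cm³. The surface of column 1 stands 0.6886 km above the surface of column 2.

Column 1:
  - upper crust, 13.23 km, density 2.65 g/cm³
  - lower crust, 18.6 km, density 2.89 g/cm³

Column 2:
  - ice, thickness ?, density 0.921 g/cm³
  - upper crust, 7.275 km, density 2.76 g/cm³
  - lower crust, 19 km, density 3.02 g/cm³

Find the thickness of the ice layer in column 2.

Take the compensation level at the base of the deeper column (depth z_c below the surface of column 1) and equate Σ ρ_i t_i down to z_c; mantle fills any gap and the z_c terms cancel.
Column 1: 13.23×2.65 + 18.6×2.89 + (z_c − 31.83)×3.35
Column 2: 0.6886×0 + x×0.921 + 7.275×2.76 + 19×3.02 + (z_c − 0.6886 − 26.275 − x)×3.35
The z_c×3.35 term appears on both sides and cancels. Collect the known terms of each column as K = Σ(ρt)_known − 3.35 × (depth of known layers): K_1 = 88.8135 − 3.35×31.83 = −17.817; K_2 = 77.459 − 3.35×(0.6886 + 26.275) = −12.86906.
Balance: K_1 = K_2 − x×(3.35 − 0.921), so x = (K_2 − K_1)/(3.35 − 0.921) = 4.94794/2.429 = 2.04 km.

2.04 km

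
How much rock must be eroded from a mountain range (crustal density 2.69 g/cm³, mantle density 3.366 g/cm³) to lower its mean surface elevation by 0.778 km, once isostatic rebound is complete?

Net drop Δ = e − u = e − e ρ_c/ρ_m = e (ρ_m − ρ_c)/ρ_m.
e = Δ ρ_m/(ρ_m − ρ_c) = 0.778 km × 3.366/0.676 = 3.87 km.

3.87 km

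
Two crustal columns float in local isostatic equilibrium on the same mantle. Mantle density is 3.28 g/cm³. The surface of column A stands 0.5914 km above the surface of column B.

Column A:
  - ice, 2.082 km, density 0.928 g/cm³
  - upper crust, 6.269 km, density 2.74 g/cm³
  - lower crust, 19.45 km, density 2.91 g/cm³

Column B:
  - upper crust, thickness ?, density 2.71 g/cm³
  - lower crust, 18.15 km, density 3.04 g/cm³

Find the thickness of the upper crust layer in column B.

Take the compensation level at the base of the deeper column (depth z_c below the surface of column A) and equate Σ ρ_i t_i down to z_c; mantle fills any gap and the z_c terms cancel.
Column A: 2.082×0.928 + 6.269×2.74 + 19.45×2.91 + (z_c − 27.801)×3.28
Column B: 0.5914×0 + x×2.71 + 18.15×3.04 + (z_c − 0.5914 − 18.15 − x)×3.28
The z_c×3.28 term appears on both sides and cancels. Collect the known terms of each column as K = Σ(ρt)_known − 3.28 × (depth of known layers): K_A = 75.708656 − 3.28×27.801 = −15.478624; K_B = 55.176 − 3.28×(0.5914 + 18.15) = −6.295792.
Balance: K_A = K_B − x×(3.28 − 2.71), so x = (K_B − K_A)/(3.28 − 2.71) = 9.18283/0.57 = 16.1 km.

16.1 km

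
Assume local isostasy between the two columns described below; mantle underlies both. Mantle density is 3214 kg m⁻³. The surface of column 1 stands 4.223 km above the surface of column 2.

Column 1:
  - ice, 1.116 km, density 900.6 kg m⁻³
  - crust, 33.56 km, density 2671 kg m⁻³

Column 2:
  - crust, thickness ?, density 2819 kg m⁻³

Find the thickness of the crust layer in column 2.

18.3 km

Take the compensation level at the base of the deeper column (depth z_c below the surface of column 1) and equate Σ ρ_i t_i down to z_c; mantle fills any gap and the z_c terms cancel.
Column 1: 1.116×900.6 + 33.56×2671 + (z_c − 34.676)×3214
Column 2: 4.223×0 + x×2819 + (z_c − 4.223 − 0 − x)×3214
The z_c×3214 term appears on both sides and cancels. Collect the known terms of each column as K = Σ(ρt)_known − 3214 × (depth of known layers): K_1 = 90643.8296 − 3214×34.676 = −20804.8344; K_2 = 0 − 3214×(4.223 + 0) = −13572.722.
Balance: K_1 = K_2 − x×(3214 − 2819), so x = (K_2 − K_1)/(3214 − 2819) = 7232.11/395 = 18.3 km.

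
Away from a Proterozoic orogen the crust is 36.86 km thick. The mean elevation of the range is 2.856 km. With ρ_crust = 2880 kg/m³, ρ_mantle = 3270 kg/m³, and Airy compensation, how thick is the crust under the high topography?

Root depth r = h ρ_c / (ρ_m − ρ_c) = 2.856 km × 2880 / 390 = 21.09 km.
Total thickness = T + h + r = 36.86 km + 2.856 km + 21.09 km = 60.8 km.

60.8 km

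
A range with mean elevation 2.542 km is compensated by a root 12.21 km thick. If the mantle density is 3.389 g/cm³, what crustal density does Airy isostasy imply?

2.81 g/cm³

ρ_c h = (ρ_m − ρ_c) r → ρ_c (h + r) = ρ_m r → ρ_c = ρ_m r / (h + r).
ρ_c = 3.389 × 12.21 km / (2.542 km + 12.21 km) = 2.81 g/cm³.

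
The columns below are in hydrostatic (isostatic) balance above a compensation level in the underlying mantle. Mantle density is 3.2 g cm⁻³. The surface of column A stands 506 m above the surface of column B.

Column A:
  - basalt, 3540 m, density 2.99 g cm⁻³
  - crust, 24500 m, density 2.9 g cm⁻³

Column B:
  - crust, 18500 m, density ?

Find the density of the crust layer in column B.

Take the compensation level at the base of the deeper column (depth z_c below the surface of column A) and equate Σ ρ_i t_i down to z_c; mantle fills any gap and the z_c terms cancel.
Column A: 3540×2.99 + 24500×2.9 + (z_c − 28040)×3.2
Column B: 506×0 + 18500×ρ + (z_c − 506 − 18500)×3.2
The z_c×3.2 term appears on both sides and cancels. Collect the known terms of each column as K = Σ(ρt)_known − 3.2 × (depth of known layers): K_A = 81634.6 − 3.2×28040 = −8093.4; K_B = 0 − 3.2×(506 + 18500) = −60819.2.
Balance: K_A = K_B + 18500×ρ, so ρ = (K_A − K_B)/18500 = 52725.8/18500 = 2.85 g cm⁻³.

2.85 g cm⁻³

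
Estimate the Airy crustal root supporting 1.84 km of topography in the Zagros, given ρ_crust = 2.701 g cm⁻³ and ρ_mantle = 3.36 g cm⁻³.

7.54 km

Equating mass per unit area of the two columns: the weight of the topography is balanced by the buoyancy of the root, ρ_c h = (ρ_m − ρ_c) r.
r = h · ρ_c / (ρ_m − ρ_c) = 1.84 km × 2.701 / (3.36 − 2.701) = 7.54 km.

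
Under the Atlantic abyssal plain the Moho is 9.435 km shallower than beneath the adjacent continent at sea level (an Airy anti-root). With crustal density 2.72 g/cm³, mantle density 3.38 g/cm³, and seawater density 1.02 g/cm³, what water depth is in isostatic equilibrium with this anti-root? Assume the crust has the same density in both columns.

Replacing a thickness d of crust by seawater at the top must be balanced by replacing crust with mantle at the base: d (ρ_c − ρ_w) = a (ρ_m − ρ_c).
d = a (ρ_m − ρ_c)/(ρ_c − ρ_w) = 9.435 km × 0.66/1.7 = 3.66 km.

3.66 km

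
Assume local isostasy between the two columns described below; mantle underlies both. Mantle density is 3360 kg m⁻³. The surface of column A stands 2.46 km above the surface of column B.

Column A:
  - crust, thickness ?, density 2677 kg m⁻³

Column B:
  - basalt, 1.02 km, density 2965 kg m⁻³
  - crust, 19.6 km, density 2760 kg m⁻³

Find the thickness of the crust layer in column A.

29.9 km

Take the compensation level at the base of the deeper column (depth z_c below the surface of column A) and equate Σ ρ_i t_i down to z_c; mantle fills any gap and the z_c terms cancel.
Column A: x×2677 + (z_c − 0 − x)×3360
Column B: 2.46×0 + 1.02×2965 + 19.6×2760 + (z_c − 2.46 − 20.62)×3360
The z_c×3360 term appears on both sides and cancels. Collect the known terms of each column as K = Σ(ρt)_known − 3360 × (depth of known layers): K_A = 0 − 3360×0 = 0; K_B = 57120.3 − 3360×(2.46 + 20.62) = −20428.5.
Balance: K_A − x×(3360 − 2677) = K_B, so x = (K_A − K_B)/(3360 − 2677) = 20428.5/683 = 29.9 km.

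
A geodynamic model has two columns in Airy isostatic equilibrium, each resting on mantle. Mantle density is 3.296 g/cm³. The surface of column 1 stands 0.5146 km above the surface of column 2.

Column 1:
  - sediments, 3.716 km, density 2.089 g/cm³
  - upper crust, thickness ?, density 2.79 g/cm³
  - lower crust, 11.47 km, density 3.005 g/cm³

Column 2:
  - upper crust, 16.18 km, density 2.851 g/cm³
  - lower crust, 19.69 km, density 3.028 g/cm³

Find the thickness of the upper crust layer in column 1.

12.5 km

Take the compensation level at the base of the deeper column (depth z_c below the surface of column 1) and equate Σ ρ_i t_i down to z_c; mantle fills any gap and the z_c terms cancel.
Column 1: 3.716×2.089 + x×2.79 + 11.47×3.005 + (z_c − 15.186 − x)×3.296
Column 2: 0.5146×0 + 16.18×2.851 + 19.69×3.028 + (z_c − 0.5146 − 35.87)×3.296
The z_c×3.296 term appears on both sides and cancels. Collect the known terms of each column as K = Σ(ρt)_known − 3.296 × (depth of known layers): K_1 = 42.230074 − 3.296×15.186 = −7.822982; K_2 = 105.7505 − 3.296×(0.5146 + 35.87) = −14.1731416.
Balance: K_1 − x×(3.296 − 2.79) = K_2, so x = (K_1 − K_2)/(3.296 − 2.79) = 6.35016/0.506 = 12.5 km.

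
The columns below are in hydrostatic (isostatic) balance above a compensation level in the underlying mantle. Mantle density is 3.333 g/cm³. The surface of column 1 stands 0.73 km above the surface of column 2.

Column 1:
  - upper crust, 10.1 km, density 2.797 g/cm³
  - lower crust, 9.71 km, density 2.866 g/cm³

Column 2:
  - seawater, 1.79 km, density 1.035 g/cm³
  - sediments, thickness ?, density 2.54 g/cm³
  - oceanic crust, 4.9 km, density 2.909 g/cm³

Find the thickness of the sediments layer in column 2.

1.67 km

Take the compensation level at the base of the deeper column (depth z_c below the surface of column 1) and equate Σ ρ_i t_i down to z_c; mantle fills any gap and the z_c terms cancel.
Column 1: 10.1×2.797 + 9.71×2.866 + (z_c − 19.81)×3.333
Column 2: 0.73×0 + 1.79×1.035 + x×2.54 + 4.9×2.909 + (z_c − 0.73 − 6.69 − x)×3.333
The z_c×3.333 term appears on both sides and cancels. Collect the known terms of each column as K = Σ(ρt)_known − 3.333 × (depth of known layers): K_1 = 56.07856 − 3.333×19.81 = −9.94817; K_2 = 16.10675 − 3.333×(0.73 + 6.69) = −8.62411.
Balance: K_1 = K_2 − x×(3.333 − 2.54), so x = (K_2 − K_1)/(3.333 − 2.54) = 1.32406/0.793 = 1.67 km.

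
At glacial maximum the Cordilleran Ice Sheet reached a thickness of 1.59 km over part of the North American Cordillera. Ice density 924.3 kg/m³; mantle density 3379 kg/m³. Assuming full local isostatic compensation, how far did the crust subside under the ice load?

0.435 km

Isostatic balance requires: the ice load ρ_ice t is balanced by mantle displaced below, ρ_m s.
s = t ρ_ice / ρ_m = 1.59 km × 924.3/3379 = 0.435 km.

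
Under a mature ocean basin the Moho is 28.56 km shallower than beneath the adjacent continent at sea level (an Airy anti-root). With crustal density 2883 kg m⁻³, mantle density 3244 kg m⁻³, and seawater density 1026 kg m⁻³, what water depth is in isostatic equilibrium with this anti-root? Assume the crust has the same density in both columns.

5.55 km

Replacing a thickness d of crust by seawater at the top must be balanced by replacing crust with mantle at the base: d (ρ_c − ρ_w) = a (ρ_m − ρ_c).
d = a (ρ_m − ρ_c)/(ρ_c − ρ_w) = 28.56 km × 361/1857 = 5.55 km.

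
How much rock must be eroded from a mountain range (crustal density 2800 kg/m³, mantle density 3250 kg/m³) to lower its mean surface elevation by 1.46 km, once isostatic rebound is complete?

10.5 km

Net drop Δ = e − u = e − e ρ_c/ρ_m = e (ρ_m − ρ_c)/ρ_m.
e = Δ ρ_m/(ρ_m − ρ_c) = 1.46 km × 3250/450 = 10.5 km.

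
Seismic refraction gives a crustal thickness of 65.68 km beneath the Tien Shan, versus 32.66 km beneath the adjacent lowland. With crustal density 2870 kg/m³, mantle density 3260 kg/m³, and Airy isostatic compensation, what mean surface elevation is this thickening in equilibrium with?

Excess crust Δ = 65.68 km − 32.66 km = 33.02 km, split between elevation h and root r with h + r = Δ.
Airy balance ρ_c h = (ρ_m − ρ_c) r gives r = h ρ_c/(ρ_m − ρ_c), so h (1 + ρ_c/(ρ_m − ρ_c)) = Δ, i.e. h = Δ (ρ_m − ρ_c)/ρ_m.
h = 33.02 km × 390/3260 = 3.95 km.

3.95 km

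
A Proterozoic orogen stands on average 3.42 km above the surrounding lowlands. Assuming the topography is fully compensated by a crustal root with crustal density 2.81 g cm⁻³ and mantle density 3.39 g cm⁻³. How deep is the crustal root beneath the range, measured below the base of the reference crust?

16.6 km

In Airy isostatic equilibrium: the weight of the topography is balanced by the buoyancy of the root, ρ_c h = (ρ_m − ρ_c) r.
r = h · ρ_c / (ρ_m − ρ_c) = 3.42 km × 2.81 / (3.39 − 2.81) = 16.6 km.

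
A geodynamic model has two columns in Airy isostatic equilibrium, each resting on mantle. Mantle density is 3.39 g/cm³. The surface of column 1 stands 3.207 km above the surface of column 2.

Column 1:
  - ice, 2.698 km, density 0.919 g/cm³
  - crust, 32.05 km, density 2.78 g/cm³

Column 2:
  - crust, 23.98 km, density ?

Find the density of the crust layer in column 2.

Take the compensation level at the base of the deeper column (depth z_c below the surface of column 1) and equate Σ ρ_i t_i down to z_c; mantle fills any gap and the z_c terms cancel.
Column 1: 2.698×0.919 + 32.05×2.78 + (z_c − 34.748)×3.39
Column 2: 3.207×0 + 23.98×ρ + (z_c − 3.207 − 23.98)×3.39
The z_c×3.39 term appears on both sides and cancels. Collect the known terms of each column as K = Σ(ρt)_known − 3.39 × (depth of known layers): K_1 = 91.578462 − 3.39×34.748 = −26.217258; K_2 = 0 − 3.39×(3.207 + 23.98) = −92.16393.
Balance: K_1 = K_2 + 23.98×ρ, so ρ = (K_1 − K_2)/23.98 = 65.9467/23.98 = 2.75 g/cm³.

2.75 g/cm³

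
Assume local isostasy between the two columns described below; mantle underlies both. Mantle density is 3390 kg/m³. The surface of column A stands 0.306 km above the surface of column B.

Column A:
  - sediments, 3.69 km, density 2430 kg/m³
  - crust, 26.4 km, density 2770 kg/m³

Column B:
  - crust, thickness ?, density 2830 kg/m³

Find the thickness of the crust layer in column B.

33.7 km

Take the compensation level at the base of the deeper column (depth z_c below the surface of column A) and equate Σ ρ_i t_i down to z_c; mantle fills any gap and the z_c terms cancel.
Column A: 3.69×2430 + 26.4×2770 + (z_c − 30.09)×3390
Column B: 0.306×0 + x×2830 + (z_c − 0.306 − 0 − x)×3390
The z_c×3390 term appears on both sides and cancels. Collect the known terms of each column as K = Σ(ρt)_known − 3390 × (depth of known layers): K_A = 82094.7 − 3390×30.09 = −19910.4; K_B = 0 − 3390×(0.306 + 0) = −1037.34.
Balance: K_A = K_B − x×(3390 − 2830), so x = (K_B − K_A)/(3390 − 2830) = 18873.1/560 = 33.7 km.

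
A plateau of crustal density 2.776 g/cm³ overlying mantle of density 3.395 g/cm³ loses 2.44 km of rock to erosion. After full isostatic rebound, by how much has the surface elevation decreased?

0.445 km

Rebound u = e ρ_c/ρ_m = 2.44 km × 2.776/3.395 = 1.995 km.
Net surface drop = e − u = 2.44 km − 1.995 km = e (ρ_m − ρ_c)/ρ_m = 0.445 km.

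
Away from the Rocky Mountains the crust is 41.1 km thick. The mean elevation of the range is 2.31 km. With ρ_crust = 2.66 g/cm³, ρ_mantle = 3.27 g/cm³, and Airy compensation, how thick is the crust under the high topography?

53.5 km

Root depth r = h ρ_c / (ρ_m − ρ_c) = 2.31 km × 2.66 / 0.61 = 10.07 km.
Total thickness = T + h + r = 41.1 km + 2.31 km + 10.07 km = 53.5 km.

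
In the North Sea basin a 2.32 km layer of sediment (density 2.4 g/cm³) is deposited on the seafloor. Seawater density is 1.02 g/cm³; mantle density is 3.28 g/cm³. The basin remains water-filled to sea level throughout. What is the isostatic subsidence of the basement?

1.42 km

Submarine loading: the sediment displaces seawater, and the subsidence is in turn flooded, so s (ρ_m − ρ_w) = t (ρ_sed − ρ_w).
s = 2.32 km × (2.4 − 1.02) / (3.28 − 1.02) = 1.42 km.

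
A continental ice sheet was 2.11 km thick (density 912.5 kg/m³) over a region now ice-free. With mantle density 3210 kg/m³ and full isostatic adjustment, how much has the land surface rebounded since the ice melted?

Removing the load lets mantle flow back in; uplift u satisfies ρ_ice t = ρ_m u.
u = t ρ_ice/ρ_m = 2.11 km × 912.5/3210 = 0.6 km.

0.6 km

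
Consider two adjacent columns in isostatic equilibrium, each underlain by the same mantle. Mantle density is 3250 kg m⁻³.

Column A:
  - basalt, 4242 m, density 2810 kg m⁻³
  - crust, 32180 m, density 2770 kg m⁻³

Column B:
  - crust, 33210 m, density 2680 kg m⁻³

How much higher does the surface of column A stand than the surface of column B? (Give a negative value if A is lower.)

For any compensation level in the mantle, the mantle terms cancel and isostasy reduces to e = (Σt_A − Σt_B) − (Σ(ρt)_A − Σ(ρt)_B) / ρ_m.
Σt_A = 36422 m; Σt_B = 33210 m; Σ(ρt)_A = 101058620; Σ(ρt)_B = 89002800 (in m·kg m⁻³).
e = (36422 − 33210) − (101058620 − 89002800) / 3250 = −497 m.

−497 m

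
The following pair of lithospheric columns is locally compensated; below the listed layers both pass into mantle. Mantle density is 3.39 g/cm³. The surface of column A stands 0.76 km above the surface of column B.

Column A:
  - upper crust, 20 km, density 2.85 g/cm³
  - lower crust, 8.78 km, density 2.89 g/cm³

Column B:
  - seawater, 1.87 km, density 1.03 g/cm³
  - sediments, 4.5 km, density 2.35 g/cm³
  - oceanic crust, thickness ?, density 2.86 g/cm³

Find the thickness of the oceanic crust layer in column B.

Take the compensation level at the base of the deeper column (depth z_c below the surface of column A) and equate Σ ρ_i t_i down to z_c; mantle fills any gap and the z_c terms cancel.
Column A: 20×2.85 + 8.78×2.89 + (z_c − 28.78)×3.39
Column B: 0.76×0 + 1.87×1.03 + 4.5×2.35 + x×2.86 + (z_c − 0.76 − 6.37 − x)×3.39
The z_c×3.39 term appears on both sides and cancels. Collect the known terms of each column as K = Σ(ρt)_known − 3.39 × (depth of known layers): K_A = 82.3742 − 3.39×28.78 = −15.19; K_B = 12.5011 − 3.39×(0.76 + 6.37) = −11.6696.
Balance: K_A = K_B − x×(3.39 − 2.86), so x = (K_B − K_A)/(3.39 − 2.86) = 3.5204/0.53 = 6.64 km.

6.64 km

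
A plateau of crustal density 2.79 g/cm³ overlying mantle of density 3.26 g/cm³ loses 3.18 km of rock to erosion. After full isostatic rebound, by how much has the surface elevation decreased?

0.458 km

Rebound u = e ρ_c/ρ_m = 3.18 km × 2.79/3.26 = 2.722 km.
Net surface drop = e − u = 3.18 km − 2.722 km = e (ρ_m − ρ_c)/ρ_m = 0.458 km.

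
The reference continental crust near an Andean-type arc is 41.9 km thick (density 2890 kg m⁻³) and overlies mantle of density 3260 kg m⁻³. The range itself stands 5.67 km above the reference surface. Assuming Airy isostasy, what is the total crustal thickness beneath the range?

Root depth r = h ρ_c / (ρ_m − ρ_c) = 5.67 km × 2890 / 370 = 44.29 km.
Total thickness = T + h + r = 41.9 km + 5.67 km + 44.29 km = 91.9 km.

91.9 km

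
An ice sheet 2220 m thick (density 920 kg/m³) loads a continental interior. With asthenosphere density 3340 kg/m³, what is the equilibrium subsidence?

Balancing pressure at the compensation depth: the ice load ρ_ice t is balanced by mantle displaced below, ρ_m s.
s = t ρ_ice / ρ_m = 2220 m × 920/3340 = 611 m.

611 m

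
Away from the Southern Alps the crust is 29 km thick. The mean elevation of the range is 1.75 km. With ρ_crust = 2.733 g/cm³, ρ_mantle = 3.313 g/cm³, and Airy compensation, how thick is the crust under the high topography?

39 km

Root depth r = h ρ_c / (ρ_m − ρ_c) = 1.75 km × 2.733 / 0.58 = 8.246 km.
Total thickness = T + h + r = 29 km + 1.75 km + 8.246 km = 39 km.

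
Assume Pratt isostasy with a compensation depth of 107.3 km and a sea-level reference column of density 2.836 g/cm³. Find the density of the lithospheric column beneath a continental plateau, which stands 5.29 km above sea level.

2.7 g/cm³

Pratt balance: ρ_ref D = ρ (D + h).
ρ = ρ_ref D/(D + h) = 2.836 × 107.3 km/(107.3 km + 5.29 km) = 2.7 g/cm³.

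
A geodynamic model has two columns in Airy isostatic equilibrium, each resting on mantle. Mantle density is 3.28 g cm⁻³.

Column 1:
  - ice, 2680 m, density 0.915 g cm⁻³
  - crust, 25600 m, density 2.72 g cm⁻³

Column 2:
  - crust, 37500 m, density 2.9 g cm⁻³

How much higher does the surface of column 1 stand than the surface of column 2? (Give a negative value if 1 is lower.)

For any compensation level in the mantle, the mantle terms cancel and isostasy reduces to e = (Σt_1 − Σt_2) − (Σ(ρt)_1 − Σ(ρt)_2) / ρ_m.
Σt_1 = 28280 m; Σt_2 = 37500 m; Σ(ρt)_1 = 72084.2; Σ(ρt)_2 = 108750 (in m·g cm⁻³).
e = (28280 − 37500) − (72084.2 − 108750) / 3.28 = 1960 m.

1960 m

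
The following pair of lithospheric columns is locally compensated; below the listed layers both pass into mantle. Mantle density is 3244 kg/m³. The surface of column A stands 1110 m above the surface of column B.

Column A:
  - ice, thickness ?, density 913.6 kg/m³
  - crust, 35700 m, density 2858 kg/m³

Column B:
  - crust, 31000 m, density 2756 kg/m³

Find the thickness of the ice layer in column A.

Take the compensation level at the base of the deeper column (depth z_c below the surface of column A) and equate Σ ρ_i t_i down to z_c; mantle fills any gap and the z_c terms cancel.
Column A: x×913.6 + 35700×2858 + (z_c − 35700 − x)×3244
Column B: 1110×0 + 31000×2756 + (z_c − 1110 − 31000)×3244
The z_c×3244 term appears on both sides and cancels. Collect the known terms of each column as K = Σ(ρt)_known − 3244 × (depth of known layers): K_A = 102030600 − 3244×35700 = −13780200; K_B = 85436000 − 3244×(1110 + 31000) = −18728840.
Balance: K_A − x×(3244 − 913.6) = K_B, so x = (K_A − K_B)/(3244 − 913.6) = 4948640/2330.4 = 2120 m.

2120 m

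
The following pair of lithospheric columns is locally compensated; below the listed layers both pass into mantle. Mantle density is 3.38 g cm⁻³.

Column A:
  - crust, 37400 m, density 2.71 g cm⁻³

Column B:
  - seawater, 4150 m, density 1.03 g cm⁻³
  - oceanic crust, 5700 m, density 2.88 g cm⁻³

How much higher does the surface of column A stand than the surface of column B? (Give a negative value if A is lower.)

For any compensation level in the mantle, the mantle terms cancel and isostasy reduces to e = (Σt_A − Σt_B) − (Σ(ρt)_A − Σ(ρt)_B) / ρ_m.
Σt_A = 37400 m; Σt_B = 9850 m; Σ(ρt)_A = 101354; Σ(ρt)_B = 20690.5 (in m·g cm⁻³).
e = (37400 − 9850) − (101354 − 20690.5) / 3.38 = 3690 m.

3690 m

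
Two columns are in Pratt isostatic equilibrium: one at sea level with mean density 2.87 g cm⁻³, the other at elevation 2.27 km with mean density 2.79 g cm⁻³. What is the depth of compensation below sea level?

ρ_ref D = ρ (D + h) → D (ρ_ref − ρ) = ρ h.
D = ρ h/(ρ_ref − ρ) = 2.79 × 2.27 km/(2.87 − 2.79) = 79.2 km.

79.2 km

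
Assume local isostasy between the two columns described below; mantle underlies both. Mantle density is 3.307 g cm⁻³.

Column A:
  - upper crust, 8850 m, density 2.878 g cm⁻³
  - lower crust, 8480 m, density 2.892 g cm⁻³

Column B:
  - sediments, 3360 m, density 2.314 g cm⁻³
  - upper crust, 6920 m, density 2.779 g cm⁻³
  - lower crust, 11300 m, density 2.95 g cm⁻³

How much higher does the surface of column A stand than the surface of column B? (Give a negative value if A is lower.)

For any compensation level in the mantle, the mantle terms cancel and isostasy reduces to e = (Σt_A − Σt_B) − (Σ(ρt)_A − Σ(ρt)_B) / ρ_m.
Σt_A = 17330 m; Σt_B = 21580 m; Σ(ρt)_A = 49994.46; Σ(ρt)_B = 60340.72 (in m·g cm⁻³).
e = (17330 − 21580) − (49994.46 − 60340.72) / 3.307 = −1120 m.

−1120 m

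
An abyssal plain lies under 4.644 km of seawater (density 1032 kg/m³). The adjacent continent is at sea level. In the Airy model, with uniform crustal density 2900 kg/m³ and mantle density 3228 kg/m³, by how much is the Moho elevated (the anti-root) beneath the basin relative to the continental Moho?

By Archimedes' principle applied to the lithosphere: replacing crust with seawater at the top is compensated by replacing crust with mantle at the base: d (ρ_c − ρ_w) = a (ρ_m − ρ_c).
a = d (ρ_c − ρ_w)/(ρ_m − ρ_c) = 4.644 km × 1868/328 = 26.4 km.

26.4 km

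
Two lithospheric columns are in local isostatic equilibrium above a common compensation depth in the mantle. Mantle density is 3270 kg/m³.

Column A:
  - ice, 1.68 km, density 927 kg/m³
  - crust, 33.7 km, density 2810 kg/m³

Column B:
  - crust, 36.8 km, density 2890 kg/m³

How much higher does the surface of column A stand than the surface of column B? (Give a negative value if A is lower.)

1.67 km

For any compensation level in the mantle, the mantle terms cancel and isostasy reduces to e = (Σt_A − Σt_B) − (Σ(ρt)_A − Σ(ρt)_B) / ρ_m.
Σt_A = 35.38 km; Σt_B = 36.8 km; Σ(ρt)_A = 96254.36; Σ(ρt)_B = 106352 (in km·kg/m³).
e = (35.38 − 36.8) − (96254.36 − 106352) / 3270 = 1.67 km.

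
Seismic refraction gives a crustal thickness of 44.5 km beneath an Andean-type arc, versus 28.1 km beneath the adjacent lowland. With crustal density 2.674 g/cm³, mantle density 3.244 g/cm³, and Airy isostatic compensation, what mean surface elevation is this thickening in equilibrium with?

Excess crust Δ = 44.5 km − 28.1 km = 16.4 km, split between elevation h and root r with h + r = Δ.
Airy balance ρ_c h = (ρ_m − ρ_c) r gives r = h ρ_c/(ρ_m − ρ_c), so h (1 + ρ_c/(ρ_m − ρ_c)) = Δ, i.e. h = Δ (ρ_m − ρ_c)/ρ_m.
h = 16.4 km × 0.57/3.244 = 2.88 km.

2.88 km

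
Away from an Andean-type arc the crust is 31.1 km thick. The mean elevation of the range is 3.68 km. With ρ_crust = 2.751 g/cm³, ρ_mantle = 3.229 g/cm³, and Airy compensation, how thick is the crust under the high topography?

Root depth r = h ρ_c / (ρ_m − ρ_c) = 3.68 km × 2.751 / 0.478 = 21.18 km.
Total thickness = T + h + r = 31.1 km + 3.68 km + 21.18 km = 56 km.

56 km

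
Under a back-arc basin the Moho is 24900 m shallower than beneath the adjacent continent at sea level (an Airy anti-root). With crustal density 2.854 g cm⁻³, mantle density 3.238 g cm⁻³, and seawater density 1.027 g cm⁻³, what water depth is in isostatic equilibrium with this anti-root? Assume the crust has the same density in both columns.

Replacing a thickness d of crust by seawater at the top must be balanced by replacing crust with mantle at the base: d (ρ_c − ρ_w) = a (ρ_m − ρ_c).
d = a (ρ_m − ρ_c)/(ρ_c − ρ_w) = 24900 m × 0.384/1.827 = 5230 m.

5230 m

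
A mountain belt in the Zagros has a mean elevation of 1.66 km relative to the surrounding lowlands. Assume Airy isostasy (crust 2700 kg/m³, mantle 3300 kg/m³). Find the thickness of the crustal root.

In Airy isostatic equilibrium: the weight of the topography is balanced by the buoyancy of the root, ρ_c h = (ρ_m − ρ_c) r.
r = h · ρ_c / (ρ_m − ρ_c) = 1.66 km × 2700 / (3300 − 2700) = 7.47 km.

7.47 km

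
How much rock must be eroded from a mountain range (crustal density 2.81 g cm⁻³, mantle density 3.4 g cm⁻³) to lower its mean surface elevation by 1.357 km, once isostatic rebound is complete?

7.82 km

Net drop Δ = e − u = e − e ρ_c/ρ_m = e (ρ_m − ρ_c)/ρ_m.
e = Δ ρ_m/(ρ_m − ρ_c) = 1.357 km × 3.4/0.59 = 7.82 km.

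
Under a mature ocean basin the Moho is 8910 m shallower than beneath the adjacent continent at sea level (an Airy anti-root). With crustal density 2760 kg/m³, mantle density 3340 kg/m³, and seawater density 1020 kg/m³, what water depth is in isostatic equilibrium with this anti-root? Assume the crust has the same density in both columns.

2970 m

Replacing a thickness d of crust by seawater at the top must be balanced by replacing crust with mantle at the base: d (ρ_c − ρ_w) = a (ρ_m − ρ_c).
d = a (ρ_m − ρ_c)/(ρ_c − ρ_w) = 8910 m × 580/1740 = 2970 m.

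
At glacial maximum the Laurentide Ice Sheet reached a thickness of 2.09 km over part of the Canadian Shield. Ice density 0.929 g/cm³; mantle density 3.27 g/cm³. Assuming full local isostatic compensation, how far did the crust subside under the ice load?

0.594 km

Isostatic balance requires: the ice load ρ_ice t is balanced by mantle displaced below, ρ_m s.
s = t ρ_ice / ρ_m = 2.09 km × 0.929/3.27 = 0.594 km.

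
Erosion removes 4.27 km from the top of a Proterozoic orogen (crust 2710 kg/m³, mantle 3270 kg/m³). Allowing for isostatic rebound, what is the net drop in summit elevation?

0.731 km

Rebound u = e ρ_c/ρ_m = 4.27 km × 2710/3270 = 3.539 km.
Net surface drop = e − u = 4.27 km − 3.539 km = e (ρ_m − ρ_c)/ρ_m = 0.731 km.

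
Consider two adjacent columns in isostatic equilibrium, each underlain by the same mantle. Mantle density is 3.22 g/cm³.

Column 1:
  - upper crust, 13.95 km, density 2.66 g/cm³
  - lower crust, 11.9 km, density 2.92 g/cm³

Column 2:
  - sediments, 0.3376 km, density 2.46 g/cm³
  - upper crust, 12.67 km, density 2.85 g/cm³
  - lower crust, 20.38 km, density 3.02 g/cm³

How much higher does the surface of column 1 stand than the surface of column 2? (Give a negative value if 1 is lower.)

For any compensation level in the mantle, the mantle terms cancel and isostasy reduces to e = (Σt_1 − Σt_2) − (Σ(ρt)_1 − Σ(ρt)_2) / ρ_m.
Σt_1 = 25.85 km; Σt_2 = 33.3876 km; Σ(ρt)_1 = 71.855; Σ(ρt)_2 = 98.487596 (in km·g/cm³).
e = (25.85 − 33.3876) − (71.855 − 98.487596) / 3.22 = 0.733 km.

0.733 km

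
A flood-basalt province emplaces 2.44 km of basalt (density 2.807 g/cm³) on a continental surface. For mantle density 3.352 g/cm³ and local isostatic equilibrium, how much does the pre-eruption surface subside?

2.04 km

Subaerial loading: s = t ρ_load / ρ_m.
s = 2.44 km × 2.807/3.352 = 2.04 km.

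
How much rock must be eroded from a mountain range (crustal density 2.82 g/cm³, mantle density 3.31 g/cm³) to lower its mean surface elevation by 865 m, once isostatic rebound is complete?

Net drop Δ = e − u = e − e ρ_c/ρ_m = e (ρ_m − ρ_c)/ρ_m.
e = Δ ρ_m/(ρ_m − ρ_c) = 865 m × 3.31/0.49 = 5840 m.

5840 m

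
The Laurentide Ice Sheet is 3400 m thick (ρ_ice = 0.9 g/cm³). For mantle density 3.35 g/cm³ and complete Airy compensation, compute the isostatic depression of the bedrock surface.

913 m

Equating mass per unit area of the two columns: the ice load ρ_ice t is balanced by mantle displaced below, ρ_m s.
s = t ρ_ice / ρ_m = 3400 m × 0.9/3.35 = 913 m.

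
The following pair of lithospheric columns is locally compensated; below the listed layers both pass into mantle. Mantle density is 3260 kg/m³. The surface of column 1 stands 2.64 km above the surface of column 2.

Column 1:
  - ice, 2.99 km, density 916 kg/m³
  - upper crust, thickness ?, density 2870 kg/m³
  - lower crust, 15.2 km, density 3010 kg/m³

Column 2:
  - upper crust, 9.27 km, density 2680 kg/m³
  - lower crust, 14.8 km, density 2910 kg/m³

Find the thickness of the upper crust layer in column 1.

Take the compensation level at the base of the deeper column (depth z_c below the surface of column 1) and equate Σ ρ_i t_i down to z_c; mantle fills any gap and the z_c terms cancel.
Column 1: 2.99×916 + x×2870 + 15.2×3010 + (z_c − 18.19 − x)×3260
Column 2: 2.64×0 + 9.27×2680 + 14.8×2910 + (z_c − 2.64 − 24.07)×3260
The z_c×3260 term appears on both sides and cancels. Collect the known terms of each column as K = Σ(ρt)_known − 3260 × (depth of known layers): K_1 = 48490.84 − 3260×18.19 = −10808.56; K_2 = 67911.6 − 3260×(2.64 + 24.07) = −19163.
Balance: K_1 − x×(3260 − 2870) = K_2, so x = (K_1 − K_2)/(3260 − 2870) = 8354.44/390 = 21.4 km.

21.4 km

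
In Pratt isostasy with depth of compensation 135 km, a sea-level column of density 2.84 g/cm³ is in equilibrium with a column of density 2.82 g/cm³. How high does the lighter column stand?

0.957 km

ρ_ref D = ρ (D + h) → h = D (ρ_ref − ρ)/ρ.
h = 135 km × (2.84 − 2.82)/2.82 = 0.957 km.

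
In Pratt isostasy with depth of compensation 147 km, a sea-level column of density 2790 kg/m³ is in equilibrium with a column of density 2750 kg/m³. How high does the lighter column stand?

2.14 km

ρ_ref D = ρ (D + h) → h = D (ρ_ref − ρ)/ρ.
h = 147 km × (2790 − 2750)/2750 = 2.14 km.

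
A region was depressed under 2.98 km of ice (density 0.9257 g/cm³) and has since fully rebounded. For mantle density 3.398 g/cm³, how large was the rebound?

0.812 km

Removing the load lets mantle flow back in; uplift u satisfies ρ_ice t = ρ_m u.
u = t ρ_ice/ρ_m = 2.98 km × 0.9257/3.398 = 0.812 km.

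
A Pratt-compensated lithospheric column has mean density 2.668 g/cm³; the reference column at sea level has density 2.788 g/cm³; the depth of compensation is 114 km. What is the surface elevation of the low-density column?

5.13 km

ρ_ref D = ρ (D + h) → h = D (ρ_ref − ρ)/ρ.
h = 114 km × (2.788 − 2.668)/2.668 = 5.13 km.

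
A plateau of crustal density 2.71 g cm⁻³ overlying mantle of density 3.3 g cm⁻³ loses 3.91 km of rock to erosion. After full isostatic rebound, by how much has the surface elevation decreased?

Rebound u = e ρ_c/ρ_m = 3.91 km × 2.71/3.3 = 3.211 km.
Net surface drop = e − u = 3.91 km − 3.211 km = e (ρ_m − ρ_c)/ρ_m = 0.699 km.

0.699 km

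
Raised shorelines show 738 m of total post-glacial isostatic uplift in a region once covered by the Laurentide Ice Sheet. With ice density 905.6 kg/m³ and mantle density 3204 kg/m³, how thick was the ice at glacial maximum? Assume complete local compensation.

2610 m

u = t ρ_ice/ρ_m → t = u ρ_m/ρ_ice = 738 m × 3204/905.6 = 2610 m.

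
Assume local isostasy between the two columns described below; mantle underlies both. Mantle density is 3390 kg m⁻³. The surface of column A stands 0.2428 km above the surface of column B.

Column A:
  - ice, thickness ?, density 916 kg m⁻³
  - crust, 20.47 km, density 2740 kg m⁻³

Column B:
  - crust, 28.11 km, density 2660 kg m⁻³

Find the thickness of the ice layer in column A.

3.25 km

Take the compensation level at the base of the deeper column (depth z_c below the surface of column A) and equate Σ ρ_i t_i down to z_c; mantle fills any gap and the z_c terms cancel.
Column A: x×916 + 20.47×2740 + (z_c − 20.47 − x)×3390
Column B: 0.2428×0 + 28.11×2660 + (z_c − 0.2428 − 28.11)×3390
The z_c×3390 term appears on both sides and cancels. Collect the known terms of each column as K = Σ(ρt)_known − 3390 × (depth of known layers): K_A = 56087.8 − 3390×20.47 = −13305.5; K_B = 74772.6 − 3390×(0.2428 + 28.11) = −21343.392.
Balance: K_A − x×(3390 − 916) = K_B, so x = (K_A − K_B)/(3390 − 916) = 8037.89/2474 = 3.25 km.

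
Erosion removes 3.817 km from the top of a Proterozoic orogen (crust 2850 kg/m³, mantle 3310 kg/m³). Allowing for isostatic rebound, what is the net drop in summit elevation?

0.53 km

Rebound u = e ρ_c/ρ_m = 3.817 km × 2850/3310 = 3.287 km.
Net surface drop = e − u = 3.817 km − 3.287 km = e (ρ_m − ρ_c)/ρ_m = 0.53 km.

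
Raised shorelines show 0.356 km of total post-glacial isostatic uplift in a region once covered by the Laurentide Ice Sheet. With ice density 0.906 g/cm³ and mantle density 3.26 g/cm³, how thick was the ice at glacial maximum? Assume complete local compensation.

1.28 km

u = t ρ_ice/ρ_m → t = u ρ_m/ρ_ice = 0.356 km × 3.26/0.906 = 1.28 km.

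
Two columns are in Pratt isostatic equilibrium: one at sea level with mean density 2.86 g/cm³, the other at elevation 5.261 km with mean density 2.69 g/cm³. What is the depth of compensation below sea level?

ρ_ref D = ρ (D + h) → D (ρ_ref − ρ) = ρ h.
D = ρ h/(ρ_ref − ρ) = 2.69 × 5.261 km/(2.86 − 2.69) = 83.2 km.

83.2 km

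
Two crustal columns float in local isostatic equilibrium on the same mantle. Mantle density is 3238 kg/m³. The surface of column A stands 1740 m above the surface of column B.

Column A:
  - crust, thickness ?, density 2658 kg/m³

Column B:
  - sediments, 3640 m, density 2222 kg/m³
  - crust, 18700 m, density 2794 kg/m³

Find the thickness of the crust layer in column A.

30400 m

Take the compensation level at the base of the deeper column (depth z_c below the surface of column A) and equate Σ ρ_i t_i down to z_c; mantle fills any gap and the z_c terms cancel.
Column A: x×2658 + (z_c − 0 − x)×3238
Column B: 1740×0 + 3640×2222 + 18700×2794 + (z_c − 1740 − 22340)×3238
The z_c×3238 term appears on both sides and cancels. Collect the known terms of each column as K = Σ(ρt)_known − 3238 × (depth of known layers): K_A = 0 − 3238×0 = 0; K_B = 60335880 − 3238×(1740 + 22340) = −17635160.
Balance: K_A − x×(3238 − 2658) = K_B, so x = (K_A − K_B)/(3238 − 2658) = 17635200/580 = 30400 m.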